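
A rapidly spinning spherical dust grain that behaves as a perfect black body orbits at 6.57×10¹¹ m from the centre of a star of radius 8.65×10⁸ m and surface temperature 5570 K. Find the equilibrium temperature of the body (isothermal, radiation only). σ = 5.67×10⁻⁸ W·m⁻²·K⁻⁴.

T ≈ 143 K

The star's surface emits σT_*⁴; at distance d the flux is S = σT_*⁴(R_*/d)².
S = 5.67×10⁻⁸·(5570)⁴·(8.65×10⁸/6.57×10¹¹)² = 94.60 W/m².
For an isothermal sphere T⁴ = (1−a)S/(4σ) = 4.171×10⁸ K⁴.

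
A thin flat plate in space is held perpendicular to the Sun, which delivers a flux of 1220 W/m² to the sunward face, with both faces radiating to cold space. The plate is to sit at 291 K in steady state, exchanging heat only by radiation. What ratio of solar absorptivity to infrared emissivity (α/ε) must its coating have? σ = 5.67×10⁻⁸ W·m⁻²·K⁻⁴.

Balance: αS·A = εσ·2A·T⁴ ⇒ α/ε = 2σT⁴/S.
α/ε = 2·5.67×10⁻⁸·(291)⁴/1220 = 2·5.67×10⁻⁸·7.171×10⁹/1220.

α/ε ≈ 0.667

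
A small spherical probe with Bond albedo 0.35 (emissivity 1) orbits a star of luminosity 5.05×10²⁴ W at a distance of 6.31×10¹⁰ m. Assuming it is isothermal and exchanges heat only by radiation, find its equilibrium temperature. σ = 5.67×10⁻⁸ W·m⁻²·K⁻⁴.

First find the stellar flux at distance d: S = L/(4πd²) = 5.05×10²⁴/(4π·(6.31×10¹⁰)²) = 100.9 W/m².
For an isothermal sphere, absorbed (1−a)S·πr² = emitted σ·4πr²·T⁴, so T⁴ = (1−a)S/(4σ).
T⁴ = 0.650·100.9/(4·5.67×10⁻⁸) = 2.893×10⁸ K⁴.

T ≈ 130 K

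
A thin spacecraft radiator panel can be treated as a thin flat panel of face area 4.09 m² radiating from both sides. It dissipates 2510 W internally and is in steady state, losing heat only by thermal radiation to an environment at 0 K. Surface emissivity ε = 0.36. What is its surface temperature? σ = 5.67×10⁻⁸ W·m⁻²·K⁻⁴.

Steady state: internal power = radiated power, P = εσA T⁴.
Radiating area A = 2·4.09 = 8.180 m².
T⁴ = P/(εσA) = 2510/(0.36·5.67×10⁻⁸·8.180) = 1.503×10¹⁰ K⁴.
T = (1.503×10¹⁰)^(1/4).

T ≈ 350 K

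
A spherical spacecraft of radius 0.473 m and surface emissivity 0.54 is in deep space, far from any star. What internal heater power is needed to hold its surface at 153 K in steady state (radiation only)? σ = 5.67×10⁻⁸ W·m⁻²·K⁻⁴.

P ≈ 47.2 W

P = εσ·4πr²·T⁴.
4πr² = 2.811 m²; T⁴ = 5.480×10⁸ K⁴.
P = 0.54·5.67×10⁻⁸·2.811·5.480×10⁸.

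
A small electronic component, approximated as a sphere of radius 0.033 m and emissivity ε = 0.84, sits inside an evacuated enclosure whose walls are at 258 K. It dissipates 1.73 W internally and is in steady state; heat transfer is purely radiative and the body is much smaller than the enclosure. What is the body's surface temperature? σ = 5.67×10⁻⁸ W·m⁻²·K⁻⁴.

T ≈ 290 K

For a small grey body in a large enclosure, net radiated power = εσA(T⁴ − T_w⁴).
Steady state: P = εσA(T⁴ − T_w⁴) with A = 4πr² = 0.01368 m².
T⁴ = P/(εσA) + T_w⁴ = 1.73/(0.84·5.67×10⁻⁸·0.01368) + (258)⁴
    = 2.654×10⁹ + 4.431×10⁹ = 7.085×10⁹ K⁴.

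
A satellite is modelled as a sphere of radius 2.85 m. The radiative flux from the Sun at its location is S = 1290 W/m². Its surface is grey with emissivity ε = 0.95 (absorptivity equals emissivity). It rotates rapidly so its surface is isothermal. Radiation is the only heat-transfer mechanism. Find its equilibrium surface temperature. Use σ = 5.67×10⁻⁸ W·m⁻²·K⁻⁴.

At equilibrium, absorbed power = emitted power.
Absorbing cross-section = πr² = 25.52 m²; emitting surface = 4πr² = 102.1 m² (ratio 4).
εS·A_cross = εσ·A_surf·T⁴  ⇒  T⁴ = S/(4σ)   (ε cancels).
T⁴ = 1290/(4·5.67×10⁻⁸) = 5.688×10⁹ K⁴.
T = (5.688×10⁹)^(1/4).

T ≈ 275 K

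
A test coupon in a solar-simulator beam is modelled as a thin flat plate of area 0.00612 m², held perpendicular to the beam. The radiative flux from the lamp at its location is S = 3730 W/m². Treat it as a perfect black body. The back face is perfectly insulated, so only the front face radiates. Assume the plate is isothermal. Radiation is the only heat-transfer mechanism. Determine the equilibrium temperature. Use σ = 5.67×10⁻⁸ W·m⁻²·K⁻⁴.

T ≈ 506 K

At equilibrium, absorbed power = emitted power.
Absorbing cross-section = A = 0.006120 m²; emitting surface = A = 0.006120 m² (ratio 1).
S·A_cross = εσ·A_surf·T⁴  ⇒  T⁴ = S/(1σ).
T⁴ = 1.00·3730/(1·5.67×10⁻⁸) = 6.578×10¹⁰ K⁴.
T = (6.578×10¹⁰)^(1/4).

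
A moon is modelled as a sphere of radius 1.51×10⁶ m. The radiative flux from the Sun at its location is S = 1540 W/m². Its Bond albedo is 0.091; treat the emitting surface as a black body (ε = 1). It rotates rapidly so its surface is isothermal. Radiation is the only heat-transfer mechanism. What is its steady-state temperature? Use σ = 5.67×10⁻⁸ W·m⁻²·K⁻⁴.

T ≈ 280 K

At equilibrium, absorbed power = emitted power.
Absorbing cross-section = πr² = 7.163×10¹² m²; emitting surface = 4πr² = 2.865×10¹³ m² (ratio 4).
(1−a)S·A_cross = εσ·A_surf·T⁴  ⇒  T⁴ = (1−a)S/(4σ).
T⁴ = 0.909·1540/(4·5.67×10⁻⁸) = 6.172×10⁹ K⁴.
T = (6.172×10⁹)^(1/4).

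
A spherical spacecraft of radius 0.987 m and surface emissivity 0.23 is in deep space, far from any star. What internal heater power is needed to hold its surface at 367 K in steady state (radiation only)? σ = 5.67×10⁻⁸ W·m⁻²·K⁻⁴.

P ≈ 2900 W

P = εσ·4πr²·T⁴.
4πr² = 12.24 m²; T⁴ = 1.814×10¹⁰ K⁴.
P = 0.23·5.67×10⁻⁸·12.24·1.814×10¹⁰.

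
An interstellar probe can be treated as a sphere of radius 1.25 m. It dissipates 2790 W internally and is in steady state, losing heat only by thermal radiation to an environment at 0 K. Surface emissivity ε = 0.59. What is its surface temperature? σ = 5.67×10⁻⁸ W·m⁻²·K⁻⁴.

Steady state: internal power = radiated power, P = εσA T⁴.
Radiating area A = 4πr² = 19.63 m².
T⁴ = P/(εσA) = 2790/(0.59·5.67×10⁻⁸·19.63) = 4.248×10⁹ K⁴.
T = (4.248×10⁹)^(1/4).

T ≈ 255 K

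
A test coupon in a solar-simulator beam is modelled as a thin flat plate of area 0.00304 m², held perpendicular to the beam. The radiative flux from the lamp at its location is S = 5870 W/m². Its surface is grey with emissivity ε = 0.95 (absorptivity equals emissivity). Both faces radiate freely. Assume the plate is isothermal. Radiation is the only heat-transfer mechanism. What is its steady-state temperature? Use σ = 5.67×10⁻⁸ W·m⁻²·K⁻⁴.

At equilibrium, absorbed power = emitted power.
Absorbing cross-section = A = 0.003040 m²; emitting surface = 2A = 0.006080 m² (ratio 2).
εS·A_cross = εσ·A_surf·T⁴  ⇒  T⁴ = S/(2σ)   (ε cancels).
T⁴ = 5870/(2·5.67×10⁻⁸) = 5.176×10¹⁰ K⁴.
T = (5.176×10¹⁰)^(1/4).

T ≈ 477 K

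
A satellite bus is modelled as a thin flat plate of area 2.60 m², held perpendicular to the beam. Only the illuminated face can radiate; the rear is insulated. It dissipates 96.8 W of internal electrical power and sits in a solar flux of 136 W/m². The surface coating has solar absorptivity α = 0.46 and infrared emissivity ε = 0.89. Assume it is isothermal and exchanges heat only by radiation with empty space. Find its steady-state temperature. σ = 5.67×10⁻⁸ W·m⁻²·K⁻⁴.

T ≈ 211 K

At steady state, absorbed solar power + internal power = radiated power.
Absorbed: α·S·A_cross = 0.46·136·2.600 = 162.7 W (cross-section A).
Total input = 162.7 + 96.8 = 259.5 W.
Radiated: εσ·A_surf·T⁴ with A_surf = A = 2.600 m².
T⁴ = 259.5/(0.89·5.67×10⁻⁸·2.600) = 1.978×10⁹ K⁴.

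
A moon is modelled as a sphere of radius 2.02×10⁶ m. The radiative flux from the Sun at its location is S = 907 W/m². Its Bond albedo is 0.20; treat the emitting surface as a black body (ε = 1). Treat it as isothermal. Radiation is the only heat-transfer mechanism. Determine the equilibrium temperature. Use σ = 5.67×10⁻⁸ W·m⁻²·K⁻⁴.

At equilibrium, absorbed power = emitted power.
Absorbing cross-section = πr² = 1.282×10¹³ m²; emitting surface = 4πr² = 5.128×10¹³ m² (ratio 4).
(1−a)S·A_cross = εσ·A_surf·T⁴  ⇒  T⁴ = (1−a)S/(4σ).
T⁴ = 0.800·907/(4·5.67×10⁻⁸) = 3.199×10⁹ K⁴.
T = (3.199×10⁹)^(1/4).

T ≈ 238 K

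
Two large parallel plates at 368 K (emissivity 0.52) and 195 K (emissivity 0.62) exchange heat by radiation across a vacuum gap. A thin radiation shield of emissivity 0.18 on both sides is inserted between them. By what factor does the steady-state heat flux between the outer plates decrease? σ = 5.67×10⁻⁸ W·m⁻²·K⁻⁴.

Without shield: q₀ = σΔ(T⁴)/(1/ε₁+1/ε₂−1) with denominator 2.536.
With shield the two gaps are in series; the resistances add: (1/ε₁+1/ε_s−1)+(1/ε_s+1/ε₂−1) = 6.479+6.168 = 12.65.
Heat-flux ratio q₀/q = 12.65/2.536.

factor ≈ 4.99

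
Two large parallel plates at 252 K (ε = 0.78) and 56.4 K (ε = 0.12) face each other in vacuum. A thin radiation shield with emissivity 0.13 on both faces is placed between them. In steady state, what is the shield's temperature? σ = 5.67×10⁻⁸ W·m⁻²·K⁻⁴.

T_s ≈ 227 K

In steady state the net flux on the hot side equals that on the cold side.
σ(T₁⁴−T_s⁴)/D₁ = σ(T_s⁴−T₂⁴)/D₂, with D₁ = 1/ε₁+1/ε_s−1 = 7.974, D₂ = 1/ε_s+1/ε₂−1 = 15.03.
Solve for T_s⁴: T_s⁴ = (D₂·T₁⁴ + D₁·T₂⁴)/(D₁+D₂) = 2.638×10⁹ K⁴.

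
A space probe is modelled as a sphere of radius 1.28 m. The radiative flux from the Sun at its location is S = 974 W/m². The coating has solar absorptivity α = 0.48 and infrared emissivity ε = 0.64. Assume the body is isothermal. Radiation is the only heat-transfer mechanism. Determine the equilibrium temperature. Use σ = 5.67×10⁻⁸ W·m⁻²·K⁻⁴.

T ≈ 238 K

At equilibrium, absorbed power = emitted power.
Absorbing cross-section = πr² = 5.147 m²; emitting surface = 4πr² = 20.59 m² (ratio 4).
αS·A_cross = εσ·A_surf·T⁴  ⇒  T⁴ = αS/(ε·4σ).
T⁴ = 0.480·974/(0.64·4·5.67×10⁻⁸) = 3.221×10⁹ K⁴.
T = (3.221×10⁹)^(1/4).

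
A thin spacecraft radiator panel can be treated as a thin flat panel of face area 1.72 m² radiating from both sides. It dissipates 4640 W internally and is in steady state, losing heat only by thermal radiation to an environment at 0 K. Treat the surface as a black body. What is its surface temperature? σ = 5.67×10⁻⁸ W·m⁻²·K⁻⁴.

Steady state: internal power = radiated power, P = εσA T⁴.
Radiating area A = 2·1.72 = 3.440 m².
T⁴ = P/(εσA) = 4640/(1.0·5.67×10⁻⁸·3.440) = 2.379×10¹⁰ K⁴.
T = (2.379×10¹⁰)^(1/4).

T ≈ 393 K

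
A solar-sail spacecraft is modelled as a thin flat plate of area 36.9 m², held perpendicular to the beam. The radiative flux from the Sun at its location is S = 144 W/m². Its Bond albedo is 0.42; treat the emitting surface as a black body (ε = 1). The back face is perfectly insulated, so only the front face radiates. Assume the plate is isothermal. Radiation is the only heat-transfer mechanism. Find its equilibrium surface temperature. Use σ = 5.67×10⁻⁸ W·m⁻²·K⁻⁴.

At equilibrium, absorbed power = emitted power.
Absorbing cross-section = A = 36.90 m²; emitting surface = A = 36.90 m² (ratio 1).
(1−a)S·A_cross = εσ·A_surf·T⁴  ⇒  T⁴ = (1−a)S/(1σ).
T⁴ = 0.580·144/(1·5.67×10⁻⁸) = 1.473×10⁹ K⁴.
T = (1.473×10⁹)^(1/4).

T ≈ 196 K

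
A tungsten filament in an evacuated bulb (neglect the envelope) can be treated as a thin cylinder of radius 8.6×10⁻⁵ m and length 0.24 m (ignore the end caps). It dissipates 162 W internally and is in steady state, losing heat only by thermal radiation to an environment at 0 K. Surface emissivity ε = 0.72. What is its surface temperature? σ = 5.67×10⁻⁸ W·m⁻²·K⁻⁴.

T ≈ 2350 K

Steady state: internal power = radiated power, P = εσA T⁴.
Radiating area A = 2πrL = 1.297×10⁻⁴ m².
T⁴ = P/(εσA) = 162/(0.72·5.67×10⁻⁸·1.297×10⁻⁴) = 3.060×10¹³ K⁴.
T = (3.060×10¹³)^(1/4).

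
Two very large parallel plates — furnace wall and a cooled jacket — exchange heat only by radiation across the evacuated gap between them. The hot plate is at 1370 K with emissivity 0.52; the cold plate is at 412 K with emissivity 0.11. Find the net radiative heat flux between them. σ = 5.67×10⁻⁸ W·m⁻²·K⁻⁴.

For two infinite grey parallel plates, q = σ(T₁⁴ − T₂⁴)/(1/ε₁ + 1/ε₂ − 1).
T₁⁴ − T₂⁴ = 3.523×10¹² − 2.881×10¹⁰ = 3.494×10¹² K⁴.
1/ε₁ + 1/ε₂ − 1 = 1.923 + 9.091 − 1 = 10.01.
q = 5.67×10⁻⁸ × 3.494×10¹² / 10.01.

q ≈ 19800 W/m²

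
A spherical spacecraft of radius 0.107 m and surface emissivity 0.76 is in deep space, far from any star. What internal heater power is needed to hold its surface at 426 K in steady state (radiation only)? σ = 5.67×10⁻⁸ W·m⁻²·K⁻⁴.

P = εσ·4πr²·T⁴.
4πr² = 0.1439 m²; T⁴ = 3.293×10¹⁰ K⁴.
P = 0.76·5.67×10⁻⁸·0.1439·3.293×10¹⁰.

P ≈ 204 W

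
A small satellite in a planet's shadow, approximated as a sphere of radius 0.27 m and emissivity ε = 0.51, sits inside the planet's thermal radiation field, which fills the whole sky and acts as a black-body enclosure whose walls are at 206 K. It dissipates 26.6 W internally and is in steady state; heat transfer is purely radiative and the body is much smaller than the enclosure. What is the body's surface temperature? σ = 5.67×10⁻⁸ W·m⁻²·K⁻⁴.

T ≈ 230 K

For a small grey body in a large enclosure, net radiated power = εσA(T⁴ − T_w⁴).
Steady state: P = εσA(T⁴ − T_w⁴) with A = 4πr² = 0.9161 m².
T⁴ = P/(εσA) + T_w⁴ = 26.6/(0.51·5.67×10⁻⁸·0.9161) + (206)⁴
    = 1.004×10⁹ + 1.801×10⁹ = 2.805×10⁹ K⁴.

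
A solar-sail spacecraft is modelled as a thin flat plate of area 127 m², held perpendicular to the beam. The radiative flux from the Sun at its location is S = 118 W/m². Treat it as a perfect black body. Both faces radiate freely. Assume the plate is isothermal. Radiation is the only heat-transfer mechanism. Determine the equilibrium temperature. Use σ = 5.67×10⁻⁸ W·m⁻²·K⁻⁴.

T ≈ 180 K

At equilibrium, absorbed power = emitted power.
Absorbing cross-section = A = 127.0 m²; emitting surface = 2A = 254.0 m² (ratio 2).
S·A_cross = εσ·A_surf·T⁴  ⇒  T⁴ = S/(2σ).
T⁴ = 1.00·118/(2·5.67×10⁻⁸) = 1.041×10⁹ K⁴.
T = (1.041×10⁹)^(1/4).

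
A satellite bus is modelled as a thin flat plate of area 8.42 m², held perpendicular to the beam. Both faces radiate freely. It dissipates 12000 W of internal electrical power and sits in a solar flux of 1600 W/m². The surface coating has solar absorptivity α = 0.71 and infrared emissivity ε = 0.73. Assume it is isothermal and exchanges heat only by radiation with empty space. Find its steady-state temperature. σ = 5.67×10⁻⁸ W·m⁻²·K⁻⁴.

At steady state, absorbed solar power + internal power = radiated power.
Absorbed: α·S·A_cross = 0.71·1600·8.420 = 9565 W (cross-section A).
Total input = 9565 + 12000 = 21570 W.
Radiated: εσ·A_surf·T⁴ with A_surf = 2A = 16.84 m².
T⁴ = 21570/(0.73·5.67×10⁻⁸·16.84) = 3.094×10¹⁰ K⁴.

T ≈ 419 K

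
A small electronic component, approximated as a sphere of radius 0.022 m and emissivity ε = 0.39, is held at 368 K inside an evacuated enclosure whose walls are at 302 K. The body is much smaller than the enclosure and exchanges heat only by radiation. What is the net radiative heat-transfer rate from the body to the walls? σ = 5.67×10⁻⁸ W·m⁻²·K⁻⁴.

P_net ≈ 1.35 W

For a small grey body in a large enclosure: P_net = εσA(T_body⁴ − T_wall⁴).
A = 4πr² = 0.006082 m²; T_body⁴ − T_wall⁴ = 1.834×10¹⁰ − 8.318×10⁹ = 1.002×10¹⁰ K⁴.
|P_net| = 0.39·5.67×10⁻⁸·0.006082·1.002×10¹⁰.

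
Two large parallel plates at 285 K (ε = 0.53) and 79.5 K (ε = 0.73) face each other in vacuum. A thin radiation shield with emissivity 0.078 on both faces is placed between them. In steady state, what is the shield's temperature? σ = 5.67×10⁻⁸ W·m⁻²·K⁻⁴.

T_s ≈ 239 K

In steady state the net flux on the hot side equals that on the cold side.
σ(T₁⁴−T_s⁴)/D₁ = σ(T_s⁴−T₂⁴)/D₂, with D₁ = 1/ε₁+1/ε_s−1 = 13.71, D₂ = 1/ε_s+1/ε₂−1 = 13.19.
Solve for T_s⁴: T_s⁴ = (D₂·T₁⁴ + D₁·T₂⁴)/(D₁+D₂) = 3.256×10⁹ K⁴.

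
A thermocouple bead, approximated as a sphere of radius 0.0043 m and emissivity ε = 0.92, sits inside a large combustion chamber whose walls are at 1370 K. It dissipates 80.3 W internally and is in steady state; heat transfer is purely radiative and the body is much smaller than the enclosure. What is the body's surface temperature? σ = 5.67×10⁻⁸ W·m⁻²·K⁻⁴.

T ≈ 1780 K

For a small grey body in a large enclosure, net radiated power = εσA(T⁴ − T_w⁴).
Steady state: P = εσA(T⁴ − T_w⁴) with A = 4πr² = 2.324×10⁻⁴ m².
T⁴ = P/(εσA) + T_w⁴ = 80.3/(0.92·5.67×10⁻⁸·2.324×10⁻⁴) + (1370)⁴
    = 6.625×10¹² + 3.523×10¹² = 1.015×10¹³ K⁴.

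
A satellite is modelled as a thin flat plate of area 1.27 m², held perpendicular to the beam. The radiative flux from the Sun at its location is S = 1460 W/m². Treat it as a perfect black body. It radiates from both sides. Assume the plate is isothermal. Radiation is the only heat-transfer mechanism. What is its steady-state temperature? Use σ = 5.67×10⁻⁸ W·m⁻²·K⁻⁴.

T ≈ 337 K

At equilibrium, absorbed power = emitted power.
Absorbing cross-section = A = 1.270 m²; emitting surface = 2A = 2.540 m² (ratio 2).
S·A_cross = εσ·A_surf·T⁴  ⇒  T⁴ = S/(2σ).
T⁴ = 1.00·1460/(2·5.67×10⁻⁸) = 1.287×10¹⁰ K⁴.
T = (1.287×10¹⁰)^(1/4).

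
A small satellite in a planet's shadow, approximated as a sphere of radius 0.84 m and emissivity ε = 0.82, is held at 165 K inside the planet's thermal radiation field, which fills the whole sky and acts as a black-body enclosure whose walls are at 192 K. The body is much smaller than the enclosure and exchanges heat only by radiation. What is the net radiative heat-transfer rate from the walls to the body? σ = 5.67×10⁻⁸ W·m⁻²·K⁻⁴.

P_net ≈ 255 W

For a small grey body in a large enclosure: P_net = εσA(T_body⁴ − T_wall⁴).
A = 4πr² = 8.867 m²; T_body⁴ − T_wall⁴ = 7.412×10⁸ − 1.359×10⁹ = -6.178×10⁸ K⁴.
|P_net| = 0.82·5.67×10⁻⁸·8.867·6.178×10⁸.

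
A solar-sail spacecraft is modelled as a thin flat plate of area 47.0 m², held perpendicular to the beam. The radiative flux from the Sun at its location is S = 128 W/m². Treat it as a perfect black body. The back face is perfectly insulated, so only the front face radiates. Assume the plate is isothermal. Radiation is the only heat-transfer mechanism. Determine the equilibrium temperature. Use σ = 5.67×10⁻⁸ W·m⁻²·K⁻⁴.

T ≈ 218 K

At equilibrium, absorbed power = emitted power.
Absorbing cross-section = A = 47.00 m²; emitting surface = A = 47.00 m² (ratio 1).
S·A_cross = εσ·A_surf·T⁴  ⇒  T⁴ = S/(1σ).
T⁴ = 1.00·128/(1·5.67×10⁻⁸) = 2.257×10⁹ K⁴.
T = (2.257×10⁹)^(1/4).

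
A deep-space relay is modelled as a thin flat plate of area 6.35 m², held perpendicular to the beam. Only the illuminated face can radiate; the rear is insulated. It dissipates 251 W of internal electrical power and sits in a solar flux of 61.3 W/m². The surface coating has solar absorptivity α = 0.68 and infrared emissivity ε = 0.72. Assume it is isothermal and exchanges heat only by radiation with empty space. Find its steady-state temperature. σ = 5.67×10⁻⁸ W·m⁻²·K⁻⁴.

T ≈ 211 K

At steady state, absorbed solar power + internal power = radiated power.
Absorbed: α·S·A_cross = 0.68·61.3·6.350 = 264.7 W (cross-section A).
Total input = 264.7 + 251 = 515.7 W.
Radiated: εσ·A_surf·T⁴ with A_surf = A = 6.350 m².
T⁴ = 515.7/(0.72·5.67×10⁻⁸·6.350) = 1.989×10⁹ K⁴.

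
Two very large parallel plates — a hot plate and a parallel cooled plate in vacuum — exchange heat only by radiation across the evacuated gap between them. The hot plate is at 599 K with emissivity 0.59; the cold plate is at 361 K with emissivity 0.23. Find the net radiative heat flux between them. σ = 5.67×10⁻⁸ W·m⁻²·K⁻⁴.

q ≈ 1260 W/m²

For two infinite grey parallel plates, q = σ(T₁⁴ − T₂⁴)/(1/ε₁ + 1/ε₂ − 1).
T₁⁴ − T₂⁴ = 1.287×10¹¹ − 1.698×10¹⁰ = 1.118×10¹¹ K⁴.
1/ε₁ + 1/ε₂ − 1 = 1.695 + 4.348 − 1 = 5.043.
q = 5.67×10⁻⁸ × 1.118×10¹¹ / 5.043.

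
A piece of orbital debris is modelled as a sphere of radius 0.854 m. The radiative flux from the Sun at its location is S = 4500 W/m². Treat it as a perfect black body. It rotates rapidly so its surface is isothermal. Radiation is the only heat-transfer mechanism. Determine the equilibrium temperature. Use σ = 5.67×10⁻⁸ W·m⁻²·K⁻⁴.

At equilibrium, absorbed power = emitted power.
Absorbing cross-section = πr² = 2.291 m²; emitting surface = 4πr² = 9.165 m² (ratio 4).
S·A_cross = εσ·A_surf·T⁴  ⇒  T⁴ = S/(4σ).
T⁴ = 1.00·4500/(4·5.67×10⁻⁸) = 1.984×10¹⁰ K⁴.
T = (1.984×10¹⁰)^(1/4).

T ≈ 375 K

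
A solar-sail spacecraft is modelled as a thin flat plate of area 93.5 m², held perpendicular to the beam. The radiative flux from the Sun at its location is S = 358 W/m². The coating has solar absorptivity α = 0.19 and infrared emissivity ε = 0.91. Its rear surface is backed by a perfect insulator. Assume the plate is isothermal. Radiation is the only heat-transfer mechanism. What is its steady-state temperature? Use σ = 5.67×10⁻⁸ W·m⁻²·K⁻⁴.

At equilibrium, absorbed power = emitted power.
Absorbing cross-section = A = 93.50 m²; emitting surface = A = 93.50 m² (ratio 1).
αS·A_cross = εσ·A_surf·T⁴  ⇒  T⁴ = αS/(ε·1σ).
T⁴ = 0.190·358/(0.91·1·5.67×10⁻⁸) = 1.318×10⁹ K⁴.
T = (1.318×10⁹)^(1/4).

T ≈ 191 K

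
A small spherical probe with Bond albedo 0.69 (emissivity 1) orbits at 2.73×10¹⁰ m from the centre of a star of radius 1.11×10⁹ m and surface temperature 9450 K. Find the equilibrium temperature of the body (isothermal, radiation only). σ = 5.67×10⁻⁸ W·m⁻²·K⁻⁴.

T ≈ 1010 K

The star's surface emits σT_*⁴; at distance d the flux is S = σT_*⁴(R_*/d)².
S = 5.67×10⁻⁸·(9450)⁴·(1.11×10⁹/2.73×10¹⁰)² = 7.475×10⁵ W/m².
For an isothermal sphere T⁴ = (1−a)S/(4σ) = 1.022×10¹² K⁴.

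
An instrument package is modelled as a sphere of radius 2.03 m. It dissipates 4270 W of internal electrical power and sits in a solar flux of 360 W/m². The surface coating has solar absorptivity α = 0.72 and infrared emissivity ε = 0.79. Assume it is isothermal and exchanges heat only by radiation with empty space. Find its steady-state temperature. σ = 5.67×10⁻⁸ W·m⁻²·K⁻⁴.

At steady state, absorbed solar power + internal power = radiated power.
Absorbed: α·S·A_cross = 0.72·360·12.95 = 3356 W (cross-section πr²).
Total input = 3356 + 4270 = 7626 W.
Radiated: εσ·A_surf·T⁴ with A_surf = 4πr² = 51.78 m².
T⁴ = 7626/(0.79·5.67×10⁻⁸·51.78) = 3.287×10⁹ K⁴.

T ≈ 239 K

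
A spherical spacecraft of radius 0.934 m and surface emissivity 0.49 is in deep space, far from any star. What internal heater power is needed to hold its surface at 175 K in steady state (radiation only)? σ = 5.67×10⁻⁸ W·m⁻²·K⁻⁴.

P = εσ·4πr²·T⁴.
4πr² = 10.96 m²; T⁴ = 9.379×10⁸ K⁴.
P = 0.49·5.67×10⁻⁸·10.96·9.379×10⁸.

P ≈ 286 W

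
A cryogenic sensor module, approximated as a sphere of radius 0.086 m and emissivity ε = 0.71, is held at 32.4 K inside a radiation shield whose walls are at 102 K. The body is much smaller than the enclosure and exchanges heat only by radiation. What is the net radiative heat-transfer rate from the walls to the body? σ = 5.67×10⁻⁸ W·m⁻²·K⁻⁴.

P_net ≈ 0.401 W

For a small grey body in a large enclosure: P_net = εσA(T_body⁴ − T_wall⁴).
A = 4πr² = 0.09294 m²; T_body⁴ − T_wall⁴ = 1.102×10⁶ − 1.082×10⁸ = -1.071×10⁸ K⁴.
|P_net| = 0.71·5.67×10⁻⁸·0.09294·1.071×10⁸.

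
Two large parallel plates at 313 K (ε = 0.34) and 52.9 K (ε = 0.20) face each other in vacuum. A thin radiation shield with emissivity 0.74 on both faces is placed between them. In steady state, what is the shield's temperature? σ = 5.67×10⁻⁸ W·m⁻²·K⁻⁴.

T_s ≈ 278 K

In steady state the net flux on the hot side equals that on the cold side.
σ(T₁⁴−T_s⁴)/D₁ = σ(T_s⁴−T₂⁴)/D₂, with D₁ = 1/ε₁+1/ε_s−1 = 3.293, D₂ = 1/ε_s+1/ε₂−1 = 5.351.
Solve for T_s⁴: T_s⁴ = (D₂·T₁⁴ + D₁·T₂⁴)/(D₁+D₂) = 5.945×10⁹ K⁴.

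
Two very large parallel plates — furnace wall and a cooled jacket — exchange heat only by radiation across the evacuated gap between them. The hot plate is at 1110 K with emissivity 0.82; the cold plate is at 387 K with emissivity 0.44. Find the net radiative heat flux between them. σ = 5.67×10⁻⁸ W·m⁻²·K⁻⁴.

q ≈ 34000 W/m²

For two infinite grey parallel plates, q = σ(T₁⁴ − T₂⁴)/(1/ε₁ + 1/ε₂ − 1).
T₁⁴ − T₂⁴ = 1.518×10¹² − 2.243×10¹⁰ = 1.496×10¹² K⁴.
1/ε₁ + 1/ε₂ − 1 = 1.220 + 2.273 − 1 = 2.492.
q = 5.67×10⁻⁸ × 1.496×10¹² / 2.492.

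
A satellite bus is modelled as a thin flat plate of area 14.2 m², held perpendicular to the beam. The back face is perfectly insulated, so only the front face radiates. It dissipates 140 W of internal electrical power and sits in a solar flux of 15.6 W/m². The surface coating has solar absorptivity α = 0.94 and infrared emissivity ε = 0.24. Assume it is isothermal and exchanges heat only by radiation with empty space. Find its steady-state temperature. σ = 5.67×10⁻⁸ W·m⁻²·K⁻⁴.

At steady state, absorbed solar power + internal power = radiated power.
Absorbed: α·S·A_cross = 0.94·15.6·14.20 = 208.2 W (cross-section A).
Total input = 208.2 + 140 = 348.2 W.
Radiated: εσ·A_surf·T⁴ with A_surf = A = 14.20 m².
T⁴ = 348.2/(0.24·5.67×10⁻⁸·14.20) = 1.802×10⁹ K⁴.

T ≈ 206 K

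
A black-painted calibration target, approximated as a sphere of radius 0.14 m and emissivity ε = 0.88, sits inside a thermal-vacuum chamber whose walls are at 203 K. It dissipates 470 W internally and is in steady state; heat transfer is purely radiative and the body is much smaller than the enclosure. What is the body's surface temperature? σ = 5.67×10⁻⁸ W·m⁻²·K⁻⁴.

T ≈ 447 K

For a small grey body in a large enclosure, net radiated power = εσA(T⁴ − T_w⁴).
Steady state: P = εσA(T⁴ − T_w⁴) with A = 4πr² = 0.2463 m².
T⁴ = P/(εσA) + T_w⁴ = 470/(0.88·5.67×10⁻⁸·0.2463) + (203)⁴
    = 3.824×10¹⁰ + 1.698×10⁹ = 3.994×10¹⁰ K⁴.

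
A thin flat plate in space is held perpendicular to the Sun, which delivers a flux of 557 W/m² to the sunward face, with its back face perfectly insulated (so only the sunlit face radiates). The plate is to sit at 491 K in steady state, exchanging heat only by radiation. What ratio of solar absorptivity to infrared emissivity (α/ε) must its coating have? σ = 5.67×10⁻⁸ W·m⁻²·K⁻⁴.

Balance: αS·A = εσ·1A·T⁴ ⇒ α/ε = σT⁴/S.
α/ε = 5.67×10⁻⁸·(491)⁴/557 = 5.67×10⁻⁸·5.812×10¹⁰/557.

α/ε ≈ 5.92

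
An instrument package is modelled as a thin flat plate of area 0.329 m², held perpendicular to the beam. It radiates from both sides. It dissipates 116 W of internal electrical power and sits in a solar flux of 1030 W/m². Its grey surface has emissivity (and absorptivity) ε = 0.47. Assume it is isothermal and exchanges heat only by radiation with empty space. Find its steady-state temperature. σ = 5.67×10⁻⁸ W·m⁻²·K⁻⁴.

T ≈ 354 K

At steady state, absorbed solar power + internal power = radiated power.
Absorbed: α·S·A_cross = 0.47·1030·0.3290 = 159.3 W (cross-section A).
Total input = 159.3 + 116 = 275.3 W.
Radiated: εσ·A_surf·T⁴ with A_surf = 2A = 0.6580 m².
T⁴ = 275.3/(0.47·5.67×10⁻⁸·0.6580) = 1.570×10¹⁰ K⁴.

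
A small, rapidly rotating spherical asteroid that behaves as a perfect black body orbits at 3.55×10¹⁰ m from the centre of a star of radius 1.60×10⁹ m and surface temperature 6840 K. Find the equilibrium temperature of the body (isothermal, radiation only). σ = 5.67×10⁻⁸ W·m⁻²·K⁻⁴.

The star's surface emits σT_*⁴; at distance d the flux is S = σT_*⁴(R_*/d)².
S = 5.67×10⁻⁸·(6840)⁴·(1.60×10⁹/3.55×10¹⁰)² = 2.521×10⁵ W/m².
For an isothermal sphere T⁴ = (1−a)S/(4σ) = 1.112×10¹² K⁴.

T ≈ 1030 K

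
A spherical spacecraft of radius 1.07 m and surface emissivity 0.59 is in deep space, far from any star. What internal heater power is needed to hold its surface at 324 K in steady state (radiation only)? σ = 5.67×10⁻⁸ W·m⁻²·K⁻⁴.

P = εσ·4πr²·T⁴.
4πr² = 14.39 m²; T⁴ = 1.102×10¹⁰ K⁴.
P = 0.59·5.67×10⁻⁸·14.39·1.102×10¹⁰.

P ≈ 5300 W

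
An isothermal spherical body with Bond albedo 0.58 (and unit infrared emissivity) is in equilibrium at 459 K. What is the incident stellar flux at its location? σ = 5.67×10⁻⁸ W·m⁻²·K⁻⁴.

(1−a)S·πr² = σ·4πr²·T⁴ ⇒ S = 4σT⁴/(1−a).
S = 4·5.67×10⁻⁸·4.439×10¹⁰/0.420.

S ≈ 24000 W/m²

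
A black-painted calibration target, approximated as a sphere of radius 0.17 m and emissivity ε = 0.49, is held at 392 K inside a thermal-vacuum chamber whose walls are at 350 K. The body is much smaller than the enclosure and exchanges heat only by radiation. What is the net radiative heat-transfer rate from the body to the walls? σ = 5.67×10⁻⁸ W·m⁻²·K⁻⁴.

For a small grey body in a large enclosure: P_net = εσA(T_body⁴ − T_wall⁴).
A = 4πr² = 0.3632 m²; T_body⁴ − T_wall⁴ = 2.361×10¹⁰ − 1.501×10¹⁰ = 8.606×10⁹ K⁴.
|P_net| = 0.49·5.67×10⁻⁸·0.3632·8.606×10⁹.

P_net ≈ 86.8 W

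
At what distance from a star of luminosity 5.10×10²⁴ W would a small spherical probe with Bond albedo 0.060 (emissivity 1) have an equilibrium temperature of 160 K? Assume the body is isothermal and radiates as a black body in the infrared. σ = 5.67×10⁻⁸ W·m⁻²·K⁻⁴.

For an isothermal black-emitting sphere, (1−a)S·πr² = σ·4πr²·T⁴ ⇒ S = 4σT⁴/(1−a).
S = 4·5.67×10⁻⁸·(160)⁴/0.940 = 158.1 W/m².
Flux falls as S = L/(4πd²), so d = √(L/(4πS)) = √(5.10×10²⁴/(4π·158.1)).

d ≈ 5.07×10¹⁰ m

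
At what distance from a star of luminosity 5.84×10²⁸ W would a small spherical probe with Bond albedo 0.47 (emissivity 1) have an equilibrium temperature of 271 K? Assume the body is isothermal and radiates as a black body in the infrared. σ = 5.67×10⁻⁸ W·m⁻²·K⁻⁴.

d ≈ 1.42×10¹² m

For an isothermal black-emitting sphere, (1−a)S·πr² = σ·4πr²·T⁴ ⇒ S = 4σT⁴/(1−a).
S = 4·5.67×10⁻⁸·(271)⁴/0.530 = 2308 W/m².
Flux falls as S = L/(4πd²), so d = √(L/(4πS)) = √(5.84×10²⁸/(4π·2308)).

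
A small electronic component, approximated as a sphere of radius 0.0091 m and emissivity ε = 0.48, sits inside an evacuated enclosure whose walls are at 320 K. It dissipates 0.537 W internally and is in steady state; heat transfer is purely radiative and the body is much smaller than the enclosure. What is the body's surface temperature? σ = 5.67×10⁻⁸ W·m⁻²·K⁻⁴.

T ≈ 414 K

For a small grey body in a large enclosure, net radiated power = εσA(T⁴ − T_w⁴).
Steady state: P = εσA(T⁴ − T_w⁴) with A = 4πr² = 0.001041 m².
T⁴ = P/(εσA) + T_w⁴ = 0.537/(0.48·5.67×10⁻⁸·0.001041) + (320)⁴
    = 1.896×10¹⁰ + 1.049×10¹⁰ = 2.945×10¹⁰ K⁴.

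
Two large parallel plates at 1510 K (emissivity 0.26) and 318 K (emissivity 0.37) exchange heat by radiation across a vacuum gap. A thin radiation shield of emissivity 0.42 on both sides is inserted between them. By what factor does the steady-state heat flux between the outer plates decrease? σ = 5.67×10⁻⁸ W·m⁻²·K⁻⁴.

factor ≈ 1.68

Without shield: q₀ = σΔ(T⁴)/(1/ε₁+1/ε₂−1) with denominator 5.549.
With shield the two gaps are in series; the resistances add: (1/ε₁+1/ε_s−1)+(1/ε_s+1/ε₂−1) = 5.227+4.084 = 9.311.
Heat-flux ratio q₀/q = 9.311/5.549.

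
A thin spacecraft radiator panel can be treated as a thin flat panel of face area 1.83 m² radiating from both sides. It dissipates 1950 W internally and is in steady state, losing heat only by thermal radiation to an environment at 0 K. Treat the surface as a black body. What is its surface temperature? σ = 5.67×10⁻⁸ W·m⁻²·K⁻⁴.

Steady state: internal power = radiated power, P = εσA T⁴.
Radiating area A = 2·1.83 = 3.660 m².
T⁴ = P/(εσA) = 1950/(1.0·5.67×10⁻⁸·3.660) = 9.397×10⁹ K⁴.
T = (9.397×10⁹)^(1/4).

T ≈ 311 K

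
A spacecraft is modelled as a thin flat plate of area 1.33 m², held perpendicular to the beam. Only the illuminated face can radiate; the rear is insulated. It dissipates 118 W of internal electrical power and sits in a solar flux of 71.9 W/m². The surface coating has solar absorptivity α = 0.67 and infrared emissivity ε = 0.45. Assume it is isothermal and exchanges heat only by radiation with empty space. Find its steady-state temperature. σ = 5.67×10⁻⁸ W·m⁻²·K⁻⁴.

T ≈ 271 K

At steady state, absorbed solar power + internal power = radiated power.
Absorbed: α·S·A_cross = 0.67·71.9·1.330 = 64.07 W (cross-section A).
Total input = 64.07 + 118 = 182.1 W.
Radiated: εσ·A_surf·T⁴ with A_surf = A = 1.330 m².
T⁴ = 182.1/(0.45·5.67×10⁻⁸·1.330) = 5.365×10⁹ K⁴.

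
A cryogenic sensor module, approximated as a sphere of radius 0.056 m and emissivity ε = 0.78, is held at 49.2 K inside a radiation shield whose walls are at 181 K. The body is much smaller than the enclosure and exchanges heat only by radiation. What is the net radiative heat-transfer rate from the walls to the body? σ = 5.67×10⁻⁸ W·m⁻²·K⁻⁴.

P_net ≈ 1.86 W

For a small grey body in a large enclosure: P_net = εσA(T_body⁴ − T_wall⁴).
A = 4πr² = 0.03941 m²; T_body⁴ − T_wall⁴ = 5.859×10⁶ − 1.073×10⁹ = -1.067×10⁹ K⁴.
|P_net| = 0.78·5.67×10⁻⁸·0.03941·1.067×10⁹.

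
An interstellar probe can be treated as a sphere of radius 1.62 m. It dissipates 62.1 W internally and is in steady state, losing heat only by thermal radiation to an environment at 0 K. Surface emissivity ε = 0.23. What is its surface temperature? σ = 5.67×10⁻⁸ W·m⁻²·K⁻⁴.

Steady state: internal power = radiated power, P = εσA T⁴.
Radiating area A = 4πr² = 32.98 m².
T⁴ = P/(εσA) = 62.1/(0.23·5.67×10⁻⁸·32.98) = 1.444×10⁸ K⁴.
T = (1.444×10⁸)^(1/4).

T ≈ 110 K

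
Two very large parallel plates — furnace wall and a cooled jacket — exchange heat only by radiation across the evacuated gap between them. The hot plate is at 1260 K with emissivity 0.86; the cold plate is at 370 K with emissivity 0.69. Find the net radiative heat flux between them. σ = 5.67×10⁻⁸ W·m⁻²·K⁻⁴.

q ≈ 88000 W/m²

For two infinite grey parallel plates, q = σ(T₁⁴ − T₂⁴)/(1/ε₁ + 1/ε₂ − 1).
T₁⁴ − T₂⁴ = 2.520×10¹² − 1.874×10¹⁰ = 2.502×10¹² K⁴.
1/ε₁ + 1/ε₂ − 1 = 1.163 + 1.449 − 1 = 1.612.
q = 5.67×10⁻⁸ × 2.502×10¹² / 1.612.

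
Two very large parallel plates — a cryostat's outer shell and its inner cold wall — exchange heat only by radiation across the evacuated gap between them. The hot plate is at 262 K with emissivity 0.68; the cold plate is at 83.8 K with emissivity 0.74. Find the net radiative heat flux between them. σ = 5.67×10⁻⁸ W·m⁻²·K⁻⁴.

For two infinite grey parallel plates, q = σ(T₁⁴ − T₂⁴)/(1/ε₁ + 1/ε₂ − 1).
T₁⁴ − T₂⁴ = 4.712×10⁹ − 4.931×10⁷ = 4.663×10⁹ K⁴.
1/ε₁ + 1/ε₂ − 1 = 1.471 + 1.351 − 1 = 1.822.
q = 5.67×10⁻⁸ × 4.663×10⁹ / 1.822.

q ≈ 145 W/m²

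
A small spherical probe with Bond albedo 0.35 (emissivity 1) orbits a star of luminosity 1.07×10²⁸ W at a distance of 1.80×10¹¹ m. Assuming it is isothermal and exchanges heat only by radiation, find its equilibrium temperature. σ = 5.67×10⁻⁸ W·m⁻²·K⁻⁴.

First find the stellar flux at distance d: S = L/(4πd²) = 1.07×10²⁸/(4π·(1.80×10¹¹)²) = 26280 W/m².
For an isothermal sphere, absorbed (1−a)S·πr² = emitted σ·4πr²·T⁴, so T⁴ = (1−a)S/(4σ).
T⁴ = 0.650·26280/(4·5.67×10⁻⁸) = 7.532×10¹⁰ K⁴.

T ≈ 524 K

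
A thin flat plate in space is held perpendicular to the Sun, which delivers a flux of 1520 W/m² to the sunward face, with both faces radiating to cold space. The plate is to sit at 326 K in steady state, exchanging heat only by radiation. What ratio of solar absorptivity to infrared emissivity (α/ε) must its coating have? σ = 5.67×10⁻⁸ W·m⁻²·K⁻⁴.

Balance: αS·A = εσ·2A·T⁴ ⇒ α/ε = 2σT⁴/S.
α/ε = 2·5.67×10⁻⁸·(326)⁴/1520 = 2·5.67×10⁻⁸·1.129×10¹⁰/1520.

α/ε ≈ 0.843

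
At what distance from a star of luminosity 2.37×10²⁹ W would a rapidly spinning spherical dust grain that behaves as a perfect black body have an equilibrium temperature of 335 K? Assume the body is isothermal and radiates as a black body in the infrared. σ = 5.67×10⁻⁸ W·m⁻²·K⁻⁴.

d ≈ 2.57×10¹² m

For an isothermal black-emitting sphere, (1−a)S·πr² = σ·4πr²·T⁴ ⇒ S = 4σT⁴/(1−a).
S = 4·5.67×10⁻⁸·(335)⁴/1.00 = 2856 W/m².
Flux falls as S = L/(4πd²), so d = √(L/(4πS)) = √(2.37×10²⁹/(4π·2856)).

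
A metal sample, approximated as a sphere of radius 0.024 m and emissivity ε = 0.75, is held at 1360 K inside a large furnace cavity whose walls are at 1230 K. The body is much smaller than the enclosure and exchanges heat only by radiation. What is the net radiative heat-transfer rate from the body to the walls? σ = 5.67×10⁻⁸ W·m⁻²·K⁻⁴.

For a small grey body in a large enclosure: P_net = εσA(T_body⁴ − T_wall⁴).
A = 4πr² = 0.007238 m²; T_body⁴ − T_wall⁴ = 3.421×10¹² − 2.289×10¹² = 1.132×10¹² K⁴.
|P_net| = 0.75·5.67×10⁻⁸·0.007238·1.132×10¹².

P_net ≈ 348 W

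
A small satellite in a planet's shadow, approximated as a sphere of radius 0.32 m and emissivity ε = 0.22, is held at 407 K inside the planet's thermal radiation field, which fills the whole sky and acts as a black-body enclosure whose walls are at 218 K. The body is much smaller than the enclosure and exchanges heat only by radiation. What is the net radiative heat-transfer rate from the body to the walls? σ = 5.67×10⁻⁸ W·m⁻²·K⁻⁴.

For a small grey body in a large enclosure: P_net = εσA(T_body⁴ − T_wall⁴).
A = 4πr² = 1.287 m²; T_body⁴ − T_wall⁴ = 2.744×10¹⁰ − 2.259×10⁹ = 2.518×10¹⁰ K⁴.
|P_net| = 0.22·5.67×10⁻⁸·1.287·2.518×10¹⁰.

P_net ≈ 404 W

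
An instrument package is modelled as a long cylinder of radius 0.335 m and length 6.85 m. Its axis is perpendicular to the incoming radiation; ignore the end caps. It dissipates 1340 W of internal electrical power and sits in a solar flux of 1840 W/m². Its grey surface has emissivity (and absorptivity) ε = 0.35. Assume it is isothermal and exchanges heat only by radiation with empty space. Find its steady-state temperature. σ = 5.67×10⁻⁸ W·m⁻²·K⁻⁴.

At steady state, absorbed solar power + internal power = radiated power.
Absorbed: α·S·A_cross = 0.35·1840·4.590 = 2956 W (cross-section 2rL).
Total input = 2956 + 1340 = 4296 W.
Radiated: εσ·A_surf·T⁴ with A_surf = 2πrL = 14.42 m².
T⁴ = 4296/(0.35·5.67×10⁻⁸·14.42) = 1.501×10¹⁰ K⁴.

T ≈ 350 K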